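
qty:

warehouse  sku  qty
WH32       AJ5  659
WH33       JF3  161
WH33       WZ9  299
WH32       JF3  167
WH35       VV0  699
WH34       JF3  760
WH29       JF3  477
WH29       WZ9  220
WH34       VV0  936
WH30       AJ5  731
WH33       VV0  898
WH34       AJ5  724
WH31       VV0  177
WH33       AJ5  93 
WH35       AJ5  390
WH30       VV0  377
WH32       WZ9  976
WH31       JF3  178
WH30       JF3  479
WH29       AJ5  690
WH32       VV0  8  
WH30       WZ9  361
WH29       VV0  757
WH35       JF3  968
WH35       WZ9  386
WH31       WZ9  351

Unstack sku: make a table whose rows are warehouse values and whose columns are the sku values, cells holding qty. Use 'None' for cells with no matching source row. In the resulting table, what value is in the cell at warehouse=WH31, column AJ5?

No long-format row has warehouse=WH31 and sku=AJ5, so the cell is None.

None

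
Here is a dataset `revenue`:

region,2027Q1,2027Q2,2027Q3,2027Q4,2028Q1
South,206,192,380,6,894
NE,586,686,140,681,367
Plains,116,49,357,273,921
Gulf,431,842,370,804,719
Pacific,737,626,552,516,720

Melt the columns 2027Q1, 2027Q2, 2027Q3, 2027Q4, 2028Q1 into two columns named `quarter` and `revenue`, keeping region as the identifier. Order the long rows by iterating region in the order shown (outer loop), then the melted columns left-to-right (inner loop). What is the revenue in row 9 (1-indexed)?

25 rows total (5 × 5). Row 9: index ⌊(9-1)/5⌋ = 1 into region → NE; (9-1) mod 5 = 3 into the melted columns → 2027Q4.
So row 9 is (NE, 2027Q4, 681); revenue = 681.

681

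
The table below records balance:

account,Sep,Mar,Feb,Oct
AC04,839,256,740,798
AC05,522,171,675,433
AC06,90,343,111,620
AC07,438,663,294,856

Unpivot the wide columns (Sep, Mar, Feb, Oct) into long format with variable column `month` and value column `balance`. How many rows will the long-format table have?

16

4 account values × 4 melted columns = 16 rows.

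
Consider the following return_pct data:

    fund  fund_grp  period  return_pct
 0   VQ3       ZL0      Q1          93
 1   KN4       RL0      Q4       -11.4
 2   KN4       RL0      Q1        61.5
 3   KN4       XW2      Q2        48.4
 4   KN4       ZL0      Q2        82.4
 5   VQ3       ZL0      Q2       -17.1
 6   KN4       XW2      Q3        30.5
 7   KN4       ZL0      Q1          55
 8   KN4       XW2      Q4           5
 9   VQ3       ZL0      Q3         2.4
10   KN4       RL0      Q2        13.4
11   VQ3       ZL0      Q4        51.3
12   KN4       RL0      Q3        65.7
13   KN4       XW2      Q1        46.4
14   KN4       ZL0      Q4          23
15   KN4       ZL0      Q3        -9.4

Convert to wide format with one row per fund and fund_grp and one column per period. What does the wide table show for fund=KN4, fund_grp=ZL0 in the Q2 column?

Wide layout: rows indexed by fund and fund_grp, columns are the 4 distinct period values (Q1, Q4, Q2, Q3).
Cell (fund=KN4, fund_grp=ZL0, period=Q2) draws from the long row where fund=KN4, fund_grp=ZL0 and period=Q2, which has return_pct=82.4.

82.4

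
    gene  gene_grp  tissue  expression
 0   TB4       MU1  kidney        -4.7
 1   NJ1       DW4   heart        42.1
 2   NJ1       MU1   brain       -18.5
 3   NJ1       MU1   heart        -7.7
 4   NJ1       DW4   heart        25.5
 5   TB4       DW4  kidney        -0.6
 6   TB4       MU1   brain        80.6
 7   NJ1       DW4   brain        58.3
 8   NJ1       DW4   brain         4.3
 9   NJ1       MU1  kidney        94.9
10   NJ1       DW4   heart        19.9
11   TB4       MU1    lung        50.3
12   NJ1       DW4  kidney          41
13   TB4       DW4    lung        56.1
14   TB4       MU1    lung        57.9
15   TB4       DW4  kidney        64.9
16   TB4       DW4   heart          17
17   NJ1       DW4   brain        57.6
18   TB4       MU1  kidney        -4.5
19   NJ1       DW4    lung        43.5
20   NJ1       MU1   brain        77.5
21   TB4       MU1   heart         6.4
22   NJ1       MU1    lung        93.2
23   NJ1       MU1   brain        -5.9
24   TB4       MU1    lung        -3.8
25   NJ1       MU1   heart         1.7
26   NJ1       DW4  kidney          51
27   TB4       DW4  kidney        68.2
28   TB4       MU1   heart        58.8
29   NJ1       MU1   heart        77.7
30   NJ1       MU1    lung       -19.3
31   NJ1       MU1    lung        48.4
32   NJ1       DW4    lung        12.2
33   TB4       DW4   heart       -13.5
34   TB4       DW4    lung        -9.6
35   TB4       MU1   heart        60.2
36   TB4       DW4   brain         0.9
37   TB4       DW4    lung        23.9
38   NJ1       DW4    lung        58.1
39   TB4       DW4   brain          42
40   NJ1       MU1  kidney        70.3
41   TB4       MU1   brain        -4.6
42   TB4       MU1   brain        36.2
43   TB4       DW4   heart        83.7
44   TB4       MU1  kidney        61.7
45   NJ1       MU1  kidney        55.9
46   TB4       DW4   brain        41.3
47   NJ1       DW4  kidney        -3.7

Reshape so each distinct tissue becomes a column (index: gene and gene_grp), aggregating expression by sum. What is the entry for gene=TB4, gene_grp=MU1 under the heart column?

Rows with gene=TB4, gene_grp=MU1 and tissue=heart: expression values are 6.4, 58.8, 60.2.
6.4 + 58.8 + 60.2 = 125.4.

125.4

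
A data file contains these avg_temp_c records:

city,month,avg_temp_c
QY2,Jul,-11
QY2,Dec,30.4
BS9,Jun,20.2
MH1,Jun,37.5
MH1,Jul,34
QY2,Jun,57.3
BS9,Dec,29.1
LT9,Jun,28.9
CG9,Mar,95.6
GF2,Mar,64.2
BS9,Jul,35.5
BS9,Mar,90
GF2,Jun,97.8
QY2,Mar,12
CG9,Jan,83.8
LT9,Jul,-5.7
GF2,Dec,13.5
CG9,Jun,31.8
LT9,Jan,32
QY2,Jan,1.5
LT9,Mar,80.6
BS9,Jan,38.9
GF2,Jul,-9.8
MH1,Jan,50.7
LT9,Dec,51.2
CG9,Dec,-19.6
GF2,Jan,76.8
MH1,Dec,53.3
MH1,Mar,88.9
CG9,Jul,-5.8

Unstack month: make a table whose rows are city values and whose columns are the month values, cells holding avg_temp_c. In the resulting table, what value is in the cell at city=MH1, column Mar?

88.9

Wide layout: rows indexed by city, columns are the 5 distinct month values (Jul, Dec, Jun, Mar, Jan).
Cell (city=MH1, month=Mar) draws from the long row where city=MH1 and month=Mar, which has avg_temp_c=88.9.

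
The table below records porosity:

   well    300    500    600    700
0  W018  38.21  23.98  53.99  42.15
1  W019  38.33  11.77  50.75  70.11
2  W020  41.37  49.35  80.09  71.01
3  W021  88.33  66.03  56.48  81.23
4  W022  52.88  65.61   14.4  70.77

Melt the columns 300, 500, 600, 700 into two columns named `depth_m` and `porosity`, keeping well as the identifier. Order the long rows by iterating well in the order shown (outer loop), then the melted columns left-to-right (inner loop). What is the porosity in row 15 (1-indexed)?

56.48

20 rows total (5 × 4). Row 15: index ⌊(15-1)/4⌋ = 3 into well → W021; (15-1) mod 4 = 2 into the melted columns → 600.
So row 15 is (W021, 600, 56.48); porosity = 56.48.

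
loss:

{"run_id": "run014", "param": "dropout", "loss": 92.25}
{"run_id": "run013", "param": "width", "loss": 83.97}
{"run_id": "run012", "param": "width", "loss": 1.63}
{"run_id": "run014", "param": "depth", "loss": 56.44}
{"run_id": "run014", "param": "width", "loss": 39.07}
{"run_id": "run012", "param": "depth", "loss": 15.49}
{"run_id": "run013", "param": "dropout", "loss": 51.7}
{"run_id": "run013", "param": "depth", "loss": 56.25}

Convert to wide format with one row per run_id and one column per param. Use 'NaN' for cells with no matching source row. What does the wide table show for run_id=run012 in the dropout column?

No long-format row has run_id=run012 and param=dropout, so the cell is NaN.

NaN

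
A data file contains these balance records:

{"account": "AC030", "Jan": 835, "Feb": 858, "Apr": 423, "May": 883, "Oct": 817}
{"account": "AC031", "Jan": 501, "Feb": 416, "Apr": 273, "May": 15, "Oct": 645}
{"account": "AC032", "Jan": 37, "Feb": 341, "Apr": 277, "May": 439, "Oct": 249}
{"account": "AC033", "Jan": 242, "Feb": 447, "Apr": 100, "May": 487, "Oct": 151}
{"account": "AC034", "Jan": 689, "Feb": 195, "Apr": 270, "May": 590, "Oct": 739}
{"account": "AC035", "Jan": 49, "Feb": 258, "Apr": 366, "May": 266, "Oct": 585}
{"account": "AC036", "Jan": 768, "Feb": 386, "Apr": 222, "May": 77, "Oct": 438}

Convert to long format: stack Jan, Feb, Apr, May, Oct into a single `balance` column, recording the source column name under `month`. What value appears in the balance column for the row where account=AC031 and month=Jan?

Unpivoting turns each (account, wide-column) pair into one long row.
The wide cell at row AC031, column Jan holds 501, so the long row (AC031, Jan) has balance=501.

501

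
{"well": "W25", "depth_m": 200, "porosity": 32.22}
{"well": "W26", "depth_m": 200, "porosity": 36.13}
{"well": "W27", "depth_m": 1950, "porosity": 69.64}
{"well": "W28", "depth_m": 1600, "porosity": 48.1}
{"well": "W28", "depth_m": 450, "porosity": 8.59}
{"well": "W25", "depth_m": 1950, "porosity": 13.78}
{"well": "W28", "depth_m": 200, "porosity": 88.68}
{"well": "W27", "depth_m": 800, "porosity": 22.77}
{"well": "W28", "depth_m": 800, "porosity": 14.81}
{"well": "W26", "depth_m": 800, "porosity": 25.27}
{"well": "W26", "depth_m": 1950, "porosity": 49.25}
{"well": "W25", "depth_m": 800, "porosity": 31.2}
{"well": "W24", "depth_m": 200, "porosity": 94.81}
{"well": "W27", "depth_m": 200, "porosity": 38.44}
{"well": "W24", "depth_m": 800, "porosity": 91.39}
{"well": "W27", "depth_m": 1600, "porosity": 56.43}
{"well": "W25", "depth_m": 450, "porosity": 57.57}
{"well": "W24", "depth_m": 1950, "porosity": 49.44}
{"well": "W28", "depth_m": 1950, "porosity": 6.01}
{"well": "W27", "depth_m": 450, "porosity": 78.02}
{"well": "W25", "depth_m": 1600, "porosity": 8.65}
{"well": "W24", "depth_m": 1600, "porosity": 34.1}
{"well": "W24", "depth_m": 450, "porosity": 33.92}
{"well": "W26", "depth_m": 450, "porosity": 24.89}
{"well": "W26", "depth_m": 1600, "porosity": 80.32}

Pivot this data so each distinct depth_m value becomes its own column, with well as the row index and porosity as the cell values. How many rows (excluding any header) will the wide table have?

5

5 distinct well values → 5 rows.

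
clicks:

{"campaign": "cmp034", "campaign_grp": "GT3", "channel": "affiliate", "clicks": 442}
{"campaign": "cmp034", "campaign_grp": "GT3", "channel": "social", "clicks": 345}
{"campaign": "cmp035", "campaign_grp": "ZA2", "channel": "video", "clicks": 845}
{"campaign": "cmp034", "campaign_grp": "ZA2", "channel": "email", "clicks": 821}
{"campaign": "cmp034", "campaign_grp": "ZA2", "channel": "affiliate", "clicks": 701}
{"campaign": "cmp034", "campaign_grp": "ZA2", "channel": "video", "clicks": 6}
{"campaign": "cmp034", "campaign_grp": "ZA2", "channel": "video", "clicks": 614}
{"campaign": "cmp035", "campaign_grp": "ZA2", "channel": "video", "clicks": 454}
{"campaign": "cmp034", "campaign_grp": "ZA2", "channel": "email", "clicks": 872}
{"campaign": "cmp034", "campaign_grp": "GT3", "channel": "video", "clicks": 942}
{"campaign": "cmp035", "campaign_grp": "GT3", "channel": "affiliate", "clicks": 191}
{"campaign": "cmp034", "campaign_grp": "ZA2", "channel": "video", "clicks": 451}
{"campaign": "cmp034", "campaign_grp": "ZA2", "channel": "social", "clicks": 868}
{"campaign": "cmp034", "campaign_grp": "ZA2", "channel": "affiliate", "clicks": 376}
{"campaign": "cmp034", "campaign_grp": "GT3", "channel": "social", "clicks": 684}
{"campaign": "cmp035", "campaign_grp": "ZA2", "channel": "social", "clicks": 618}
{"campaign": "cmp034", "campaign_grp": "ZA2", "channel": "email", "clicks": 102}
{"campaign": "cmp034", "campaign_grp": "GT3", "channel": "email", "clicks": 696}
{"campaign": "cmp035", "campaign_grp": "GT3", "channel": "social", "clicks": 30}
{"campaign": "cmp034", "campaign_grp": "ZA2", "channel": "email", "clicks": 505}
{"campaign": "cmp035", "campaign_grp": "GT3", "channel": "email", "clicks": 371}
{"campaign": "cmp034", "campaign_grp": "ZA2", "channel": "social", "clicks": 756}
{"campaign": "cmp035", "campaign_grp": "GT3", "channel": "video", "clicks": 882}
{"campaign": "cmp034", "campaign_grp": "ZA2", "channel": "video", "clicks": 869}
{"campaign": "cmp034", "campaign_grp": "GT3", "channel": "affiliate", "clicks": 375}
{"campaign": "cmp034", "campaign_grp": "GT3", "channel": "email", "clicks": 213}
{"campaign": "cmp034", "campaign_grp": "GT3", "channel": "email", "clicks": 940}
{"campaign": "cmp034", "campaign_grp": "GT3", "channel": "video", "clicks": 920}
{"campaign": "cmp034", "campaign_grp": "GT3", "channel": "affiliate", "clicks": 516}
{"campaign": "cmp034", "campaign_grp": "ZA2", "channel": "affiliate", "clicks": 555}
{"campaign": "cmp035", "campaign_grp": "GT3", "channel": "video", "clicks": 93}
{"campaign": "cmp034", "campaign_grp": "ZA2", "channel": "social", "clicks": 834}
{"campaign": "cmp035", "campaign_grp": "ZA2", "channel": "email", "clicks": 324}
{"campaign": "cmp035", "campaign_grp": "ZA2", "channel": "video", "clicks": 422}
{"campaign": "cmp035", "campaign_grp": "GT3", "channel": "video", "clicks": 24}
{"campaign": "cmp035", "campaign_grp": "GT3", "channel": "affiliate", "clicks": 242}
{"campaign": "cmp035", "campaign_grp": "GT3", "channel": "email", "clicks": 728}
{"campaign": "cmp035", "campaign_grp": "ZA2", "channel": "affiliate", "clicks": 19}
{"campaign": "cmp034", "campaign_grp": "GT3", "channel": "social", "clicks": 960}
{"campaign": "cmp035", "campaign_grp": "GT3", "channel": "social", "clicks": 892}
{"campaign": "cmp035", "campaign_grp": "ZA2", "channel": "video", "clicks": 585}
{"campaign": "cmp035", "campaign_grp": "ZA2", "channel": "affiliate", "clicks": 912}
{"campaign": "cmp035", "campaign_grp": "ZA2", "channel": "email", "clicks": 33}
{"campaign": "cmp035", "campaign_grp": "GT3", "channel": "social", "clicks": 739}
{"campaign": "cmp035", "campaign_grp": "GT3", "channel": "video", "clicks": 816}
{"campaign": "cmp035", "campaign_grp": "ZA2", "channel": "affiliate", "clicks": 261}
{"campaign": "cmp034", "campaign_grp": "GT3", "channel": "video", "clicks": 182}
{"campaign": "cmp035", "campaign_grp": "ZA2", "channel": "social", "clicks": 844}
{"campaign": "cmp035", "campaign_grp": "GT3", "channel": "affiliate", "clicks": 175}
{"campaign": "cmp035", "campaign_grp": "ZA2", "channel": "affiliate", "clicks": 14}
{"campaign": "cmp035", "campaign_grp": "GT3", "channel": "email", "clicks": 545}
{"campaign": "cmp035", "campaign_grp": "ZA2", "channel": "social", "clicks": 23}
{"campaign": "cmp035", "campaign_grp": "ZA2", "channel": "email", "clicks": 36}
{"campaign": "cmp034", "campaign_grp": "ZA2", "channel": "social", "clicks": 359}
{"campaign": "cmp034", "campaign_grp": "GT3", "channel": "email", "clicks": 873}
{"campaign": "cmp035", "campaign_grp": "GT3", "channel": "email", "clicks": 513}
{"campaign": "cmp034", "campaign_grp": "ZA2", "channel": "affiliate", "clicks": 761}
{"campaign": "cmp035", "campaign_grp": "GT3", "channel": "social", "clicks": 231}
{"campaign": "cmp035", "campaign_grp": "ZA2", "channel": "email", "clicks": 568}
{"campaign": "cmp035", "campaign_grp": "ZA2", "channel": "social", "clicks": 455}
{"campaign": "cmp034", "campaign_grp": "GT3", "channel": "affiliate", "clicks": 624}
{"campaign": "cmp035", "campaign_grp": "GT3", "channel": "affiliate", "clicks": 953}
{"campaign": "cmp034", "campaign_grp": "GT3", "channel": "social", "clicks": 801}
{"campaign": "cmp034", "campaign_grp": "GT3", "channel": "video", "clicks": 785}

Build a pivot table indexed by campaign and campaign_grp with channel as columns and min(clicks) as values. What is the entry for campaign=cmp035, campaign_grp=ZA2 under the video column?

422

Rows with campaign=cmp035, campaign_grp=ZA2 and channel=video: clicks values are 845, 454, 422, 585.
min(845, 454, 422, 585) = 422.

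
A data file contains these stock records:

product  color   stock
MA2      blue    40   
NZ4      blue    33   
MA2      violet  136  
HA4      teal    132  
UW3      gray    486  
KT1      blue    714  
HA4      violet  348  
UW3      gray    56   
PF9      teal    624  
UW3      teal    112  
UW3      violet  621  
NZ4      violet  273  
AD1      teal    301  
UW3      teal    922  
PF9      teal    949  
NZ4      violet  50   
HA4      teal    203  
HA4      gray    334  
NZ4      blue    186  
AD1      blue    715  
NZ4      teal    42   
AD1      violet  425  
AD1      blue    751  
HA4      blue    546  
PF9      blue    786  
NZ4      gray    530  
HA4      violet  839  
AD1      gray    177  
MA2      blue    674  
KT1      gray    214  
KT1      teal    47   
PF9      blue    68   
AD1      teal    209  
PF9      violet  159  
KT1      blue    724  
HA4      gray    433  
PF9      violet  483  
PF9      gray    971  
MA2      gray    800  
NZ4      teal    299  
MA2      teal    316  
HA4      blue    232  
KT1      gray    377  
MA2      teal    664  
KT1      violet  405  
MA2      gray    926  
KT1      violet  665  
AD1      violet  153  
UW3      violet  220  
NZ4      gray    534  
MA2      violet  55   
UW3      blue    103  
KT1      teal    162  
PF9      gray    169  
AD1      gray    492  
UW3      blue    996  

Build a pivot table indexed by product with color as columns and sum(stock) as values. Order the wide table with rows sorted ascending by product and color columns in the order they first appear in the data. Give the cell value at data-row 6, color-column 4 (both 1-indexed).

With rows sorted ascending by product, row 6 is product=PF9. color columns in first-appearance order: blue, violet, teal, gray; column 4 is gray.
Long rows with product=PF9, color=gray: 971 + 169 = 1140.

1140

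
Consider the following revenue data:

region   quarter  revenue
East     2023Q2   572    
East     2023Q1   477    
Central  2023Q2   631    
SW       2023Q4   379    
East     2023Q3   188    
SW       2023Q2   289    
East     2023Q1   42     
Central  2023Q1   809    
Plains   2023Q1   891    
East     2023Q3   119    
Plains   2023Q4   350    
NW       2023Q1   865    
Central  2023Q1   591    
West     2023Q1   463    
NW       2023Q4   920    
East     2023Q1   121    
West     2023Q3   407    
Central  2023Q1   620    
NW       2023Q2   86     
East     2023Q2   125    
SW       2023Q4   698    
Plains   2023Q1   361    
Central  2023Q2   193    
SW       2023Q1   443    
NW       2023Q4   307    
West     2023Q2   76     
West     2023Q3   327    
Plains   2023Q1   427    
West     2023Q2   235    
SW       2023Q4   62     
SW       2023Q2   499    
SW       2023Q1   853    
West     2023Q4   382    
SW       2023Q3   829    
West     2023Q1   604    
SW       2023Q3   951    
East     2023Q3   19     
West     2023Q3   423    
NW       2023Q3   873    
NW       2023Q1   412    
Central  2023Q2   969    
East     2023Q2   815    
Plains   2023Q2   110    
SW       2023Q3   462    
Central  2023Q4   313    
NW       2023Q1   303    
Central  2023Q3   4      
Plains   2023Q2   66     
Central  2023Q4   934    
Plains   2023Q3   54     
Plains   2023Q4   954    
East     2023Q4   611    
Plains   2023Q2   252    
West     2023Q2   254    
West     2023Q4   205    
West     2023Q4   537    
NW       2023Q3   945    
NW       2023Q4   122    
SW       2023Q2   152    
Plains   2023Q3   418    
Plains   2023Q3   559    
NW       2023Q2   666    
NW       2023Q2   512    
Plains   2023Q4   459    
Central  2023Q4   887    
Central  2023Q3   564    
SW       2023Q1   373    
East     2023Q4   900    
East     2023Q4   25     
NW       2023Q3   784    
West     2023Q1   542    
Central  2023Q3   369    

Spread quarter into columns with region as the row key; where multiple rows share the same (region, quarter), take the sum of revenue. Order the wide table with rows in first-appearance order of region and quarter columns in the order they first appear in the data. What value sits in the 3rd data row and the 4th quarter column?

With rows in first-appearance order of region, row 3 is region=SW. quarter columns in first-appearance order: 2023Q2, 2023Q1, 2023Q4, 2023Q3; column 4 is 2023Q3.
Long rows with region=SW, quarter=2023Q3: 829 + 951 + 462 = 2242.

2242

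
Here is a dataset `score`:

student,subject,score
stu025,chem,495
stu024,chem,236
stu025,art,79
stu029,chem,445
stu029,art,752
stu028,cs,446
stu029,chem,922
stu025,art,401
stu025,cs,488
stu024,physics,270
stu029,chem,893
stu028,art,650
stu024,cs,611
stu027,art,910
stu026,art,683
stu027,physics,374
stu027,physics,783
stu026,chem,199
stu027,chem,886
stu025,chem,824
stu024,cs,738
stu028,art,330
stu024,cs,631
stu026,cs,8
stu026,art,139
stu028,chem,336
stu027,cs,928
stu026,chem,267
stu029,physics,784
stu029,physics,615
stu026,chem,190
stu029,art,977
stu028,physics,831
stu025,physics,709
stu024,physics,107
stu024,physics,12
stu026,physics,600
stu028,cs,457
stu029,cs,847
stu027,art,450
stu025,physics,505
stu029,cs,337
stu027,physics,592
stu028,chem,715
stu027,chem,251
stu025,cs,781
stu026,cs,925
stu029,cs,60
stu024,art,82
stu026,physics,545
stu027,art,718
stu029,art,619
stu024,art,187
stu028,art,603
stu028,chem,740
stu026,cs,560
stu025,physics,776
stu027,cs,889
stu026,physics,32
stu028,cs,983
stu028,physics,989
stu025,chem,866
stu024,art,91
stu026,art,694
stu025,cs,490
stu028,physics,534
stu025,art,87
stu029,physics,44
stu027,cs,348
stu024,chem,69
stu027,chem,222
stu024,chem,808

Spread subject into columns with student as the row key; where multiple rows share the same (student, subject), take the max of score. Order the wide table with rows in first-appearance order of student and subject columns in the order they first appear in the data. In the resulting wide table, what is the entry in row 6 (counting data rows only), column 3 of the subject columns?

With rows in first-appearance order of student, row 6 is student=stu026. subject columns in first-appearance order: chem, art, cs, physics; column 3 is cs.
Long rows with student=stu026, subject=cs: max(8, 925, 560) = 925.

925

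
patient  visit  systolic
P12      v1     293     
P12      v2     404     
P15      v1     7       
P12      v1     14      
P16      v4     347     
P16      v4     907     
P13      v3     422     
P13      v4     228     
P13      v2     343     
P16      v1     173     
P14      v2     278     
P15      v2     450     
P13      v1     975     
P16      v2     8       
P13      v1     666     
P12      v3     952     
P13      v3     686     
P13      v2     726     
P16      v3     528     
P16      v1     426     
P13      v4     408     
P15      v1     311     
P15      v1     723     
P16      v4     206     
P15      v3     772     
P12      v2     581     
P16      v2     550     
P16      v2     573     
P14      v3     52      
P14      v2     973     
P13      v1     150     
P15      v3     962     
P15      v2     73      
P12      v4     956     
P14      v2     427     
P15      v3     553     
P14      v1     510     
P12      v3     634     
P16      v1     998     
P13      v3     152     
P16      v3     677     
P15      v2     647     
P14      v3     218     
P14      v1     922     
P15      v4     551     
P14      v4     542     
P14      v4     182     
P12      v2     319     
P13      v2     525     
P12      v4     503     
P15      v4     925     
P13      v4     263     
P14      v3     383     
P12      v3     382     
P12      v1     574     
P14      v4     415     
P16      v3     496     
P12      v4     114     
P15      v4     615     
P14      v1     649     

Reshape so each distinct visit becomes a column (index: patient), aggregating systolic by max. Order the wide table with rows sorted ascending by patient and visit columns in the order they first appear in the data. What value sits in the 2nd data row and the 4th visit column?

With rows sorted ascending by patient, row 2 is patient=P13. visit columns in first-appearance order: v1, v2, v4, v3; column 4 is v3.
Long rows with patient=P13, visit=v3: max(422, 686, 152) = 686.

686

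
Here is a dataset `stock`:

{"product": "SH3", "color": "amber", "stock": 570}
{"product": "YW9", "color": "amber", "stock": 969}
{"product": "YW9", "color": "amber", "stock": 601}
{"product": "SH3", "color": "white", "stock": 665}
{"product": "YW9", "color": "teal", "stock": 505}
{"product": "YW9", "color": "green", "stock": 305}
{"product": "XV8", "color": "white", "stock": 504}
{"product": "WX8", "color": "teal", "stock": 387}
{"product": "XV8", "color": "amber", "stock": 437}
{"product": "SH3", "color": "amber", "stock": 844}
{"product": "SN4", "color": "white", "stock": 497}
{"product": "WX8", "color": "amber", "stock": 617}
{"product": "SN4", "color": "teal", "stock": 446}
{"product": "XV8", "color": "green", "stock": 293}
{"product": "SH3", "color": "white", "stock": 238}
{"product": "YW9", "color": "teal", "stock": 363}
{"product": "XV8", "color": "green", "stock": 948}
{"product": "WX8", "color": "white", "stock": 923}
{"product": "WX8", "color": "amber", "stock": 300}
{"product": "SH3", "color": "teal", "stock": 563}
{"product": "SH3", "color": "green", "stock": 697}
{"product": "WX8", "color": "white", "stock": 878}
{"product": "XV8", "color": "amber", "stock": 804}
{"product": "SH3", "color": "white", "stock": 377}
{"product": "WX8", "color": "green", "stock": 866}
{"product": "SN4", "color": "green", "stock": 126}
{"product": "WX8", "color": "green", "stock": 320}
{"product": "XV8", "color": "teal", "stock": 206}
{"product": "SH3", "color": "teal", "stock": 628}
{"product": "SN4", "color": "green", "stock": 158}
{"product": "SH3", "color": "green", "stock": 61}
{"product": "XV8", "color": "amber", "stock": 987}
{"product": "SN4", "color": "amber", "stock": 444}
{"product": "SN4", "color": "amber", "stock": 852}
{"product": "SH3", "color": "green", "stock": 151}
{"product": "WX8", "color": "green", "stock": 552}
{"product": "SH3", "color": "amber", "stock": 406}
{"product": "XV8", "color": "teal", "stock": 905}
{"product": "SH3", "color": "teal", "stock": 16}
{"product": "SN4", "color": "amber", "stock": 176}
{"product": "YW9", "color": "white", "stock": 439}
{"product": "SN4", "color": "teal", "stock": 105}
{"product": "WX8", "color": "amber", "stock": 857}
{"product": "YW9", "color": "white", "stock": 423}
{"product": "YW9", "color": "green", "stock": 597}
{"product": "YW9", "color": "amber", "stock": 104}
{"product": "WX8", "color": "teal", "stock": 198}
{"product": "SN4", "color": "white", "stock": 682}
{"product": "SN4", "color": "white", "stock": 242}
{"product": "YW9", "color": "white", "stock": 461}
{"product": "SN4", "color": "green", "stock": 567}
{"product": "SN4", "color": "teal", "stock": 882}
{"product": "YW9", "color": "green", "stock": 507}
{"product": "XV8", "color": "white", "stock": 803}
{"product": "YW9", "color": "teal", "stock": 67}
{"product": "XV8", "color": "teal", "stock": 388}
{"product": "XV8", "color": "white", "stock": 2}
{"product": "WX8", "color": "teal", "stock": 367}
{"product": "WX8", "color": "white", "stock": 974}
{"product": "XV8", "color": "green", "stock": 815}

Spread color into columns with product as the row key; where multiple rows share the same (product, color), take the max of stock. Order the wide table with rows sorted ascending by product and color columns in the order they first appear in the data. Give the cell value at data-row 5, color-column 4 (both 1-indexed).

With rows sorted ascending by product, row 5 is product=YW9. color columns in first-appearance order: amber, white, teal, green; column 4 is green.
Long rows with product=YW9, color=green: max(305, 597, 507) = 597.

597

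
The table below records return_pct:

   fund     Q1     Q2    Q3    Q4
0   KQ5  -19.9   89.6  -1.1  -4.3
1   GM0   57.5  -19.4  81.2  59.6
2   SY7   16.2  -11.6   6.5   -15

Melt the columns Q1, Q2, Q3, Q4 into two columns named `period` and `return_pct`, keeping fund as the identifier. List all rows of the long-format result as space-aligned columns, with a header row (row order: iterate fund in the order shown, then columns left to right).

fund  period  return_pct
KQ5   Q1      -19.9     
KQ5   Q2      89.6      
KQ5   Q3      -1.1      
KQ5   Q4      -4.3      
GM0   Q1      57.5      
GM0   Q2      -19.4     
GM0   Q3      81.2      
GM0   Q4      59.6      
SY7   Q1      16.2      
SY7   Q2      -11.6     
SY7   Q3      6.5       
SY7   Q4      -15       

Each (fund, column) pair becomes one row: 3 × 4 = 12 rows.
For example, (KQ5, Q1) → return_pct=-19.9.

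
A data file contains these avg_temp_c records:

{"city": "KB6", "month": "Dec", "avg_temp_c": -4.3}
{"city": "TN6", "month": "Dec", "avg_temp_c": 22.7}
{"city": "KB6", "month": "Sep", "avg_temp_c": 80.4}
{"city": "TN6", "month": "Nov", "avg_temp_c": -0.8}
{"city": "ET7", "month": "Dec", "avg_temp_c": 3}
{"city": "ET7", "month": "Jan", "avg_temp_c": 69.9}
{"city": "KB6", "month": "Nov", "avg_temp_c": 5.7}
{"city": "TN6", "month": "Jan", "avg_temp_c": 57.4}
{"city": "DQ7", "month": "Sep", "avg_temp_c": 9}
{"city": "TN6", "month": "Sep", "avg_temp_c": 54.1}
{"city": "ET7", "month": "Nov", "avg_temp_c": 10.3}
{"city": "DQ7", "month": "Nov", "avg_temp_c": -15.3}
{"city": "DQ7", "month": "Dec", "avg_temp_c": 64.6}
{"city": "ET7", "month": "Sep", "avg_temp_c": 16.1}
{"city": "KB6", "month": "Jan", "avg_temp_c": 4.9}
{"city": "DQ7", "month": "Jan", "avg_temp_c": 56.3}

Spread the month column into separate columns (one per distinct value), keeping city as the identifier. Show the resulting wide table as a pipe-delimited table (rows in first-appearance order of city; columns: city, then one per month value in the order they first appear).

| city | Dec | Sep | Nov | Jan |
| KB6 | -4.3 | 80.4 | 5.7 | 4.9 |
| TN6 | 22.7 | 54.1 | -0.8 | 57.4 |
| ET7 | 3 | 16.1 | 10.3 | 69.9 |
| DQ7 | 64.6 | 9 | -15.3 | 56.3 |

Columns: city plus the 4 distinct month values (Dec, Sep, Nov, Jan).
For example, row KB6 column Dec takes avg_temp_c=-4.3 from the long row (KB6, Dec).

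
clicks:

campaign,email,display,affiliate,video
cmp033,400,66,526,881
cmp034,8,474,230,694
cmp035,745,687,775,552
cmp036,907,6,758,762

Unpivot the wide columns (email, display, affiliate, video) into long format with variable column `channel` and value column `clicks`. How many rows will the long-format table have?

16

4 campaign values × 4 melted columns = 16 rows.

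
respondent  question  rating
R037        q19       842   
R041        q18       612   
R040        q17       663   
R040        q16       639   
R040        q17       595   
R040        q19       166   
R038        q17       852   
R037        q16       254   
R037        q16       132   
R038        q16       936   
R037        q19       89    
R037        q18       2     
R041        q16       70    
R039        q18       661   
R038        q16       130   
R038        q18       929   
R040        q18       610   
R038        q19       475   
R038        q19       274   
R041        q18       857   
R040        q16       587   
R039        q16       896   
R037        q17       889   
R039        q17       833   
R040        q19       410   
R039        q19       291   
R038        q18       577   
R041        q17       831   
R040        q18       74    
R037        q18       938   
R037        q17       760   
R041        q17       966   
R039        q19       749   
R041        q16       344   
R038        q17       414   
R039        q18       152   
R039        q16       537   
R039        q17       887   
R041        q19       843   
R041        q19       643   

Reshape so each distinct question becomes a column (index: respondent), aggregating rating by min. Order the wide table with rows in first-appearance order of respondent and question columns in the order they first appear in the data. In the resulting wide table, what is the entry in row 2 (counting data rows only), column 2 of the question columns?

With rows in first-appearance order of respondent, row 2 is respondent=R041. question columns in first-appearance order: q19, q18, q17, q16; column 2 is q18.
Long rows with respondent=R041, question=q18: min(612, 857) = 612.

612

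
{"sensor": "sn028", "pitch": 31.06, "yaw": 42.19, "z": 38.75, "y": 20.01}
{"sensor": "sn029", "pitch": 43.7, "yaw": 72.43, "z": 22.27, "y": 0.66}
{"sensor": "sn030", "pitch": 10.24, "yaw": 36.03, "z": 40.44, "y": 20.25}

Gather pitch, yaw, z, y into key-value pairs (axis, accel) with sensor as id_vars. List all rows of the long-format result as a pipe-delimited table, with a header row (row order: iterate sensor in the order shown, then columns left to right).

| sensor | axis | accel |
| sn028 | pitch | 31.06 |
| sn028 | yaw | 42.19 |
| sn028 | z | 38.75 |
| sn028 | y | 20.01 |
| sn029 | pitch | 43.7 |
| sn029 | yaw | 72.43 |
| sn029 | z | 22.27 |
| sn029 | y | 0.66 |
| sn030 | pitch | 10.24 |
| sn030 | yaw | 36.03 |
| sn030 | z | 40.44 |
| sn030 | y | 20.25 |

Each (sensor, column) pair becomes one row: 3 × 4 = 12 rows.
For example, (sn028, pitch) → accel=31.06.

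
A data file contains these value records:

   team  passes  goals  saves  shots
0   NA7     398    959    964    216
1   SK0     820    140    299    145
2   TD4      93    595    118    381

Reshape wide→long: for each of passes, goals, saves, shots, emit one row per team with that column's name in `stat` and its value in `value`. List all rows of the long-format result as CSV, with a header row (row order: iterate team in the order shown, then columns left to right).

Each (team, column) pair becomes one row: 3 × 4 = 12 rows.
For example, (NA7, passes) → value=398.

team,stat,value
NA7,passes,398
NA7,goals,959
NA7,saves,964
NA7,shots,216
SK0,passes,820
SK0,goals,140
SK0,saves,299
SK0,shots,145
TD4,passes,93
TD4,goals,595
TD4,saves,118
TD4,shots,381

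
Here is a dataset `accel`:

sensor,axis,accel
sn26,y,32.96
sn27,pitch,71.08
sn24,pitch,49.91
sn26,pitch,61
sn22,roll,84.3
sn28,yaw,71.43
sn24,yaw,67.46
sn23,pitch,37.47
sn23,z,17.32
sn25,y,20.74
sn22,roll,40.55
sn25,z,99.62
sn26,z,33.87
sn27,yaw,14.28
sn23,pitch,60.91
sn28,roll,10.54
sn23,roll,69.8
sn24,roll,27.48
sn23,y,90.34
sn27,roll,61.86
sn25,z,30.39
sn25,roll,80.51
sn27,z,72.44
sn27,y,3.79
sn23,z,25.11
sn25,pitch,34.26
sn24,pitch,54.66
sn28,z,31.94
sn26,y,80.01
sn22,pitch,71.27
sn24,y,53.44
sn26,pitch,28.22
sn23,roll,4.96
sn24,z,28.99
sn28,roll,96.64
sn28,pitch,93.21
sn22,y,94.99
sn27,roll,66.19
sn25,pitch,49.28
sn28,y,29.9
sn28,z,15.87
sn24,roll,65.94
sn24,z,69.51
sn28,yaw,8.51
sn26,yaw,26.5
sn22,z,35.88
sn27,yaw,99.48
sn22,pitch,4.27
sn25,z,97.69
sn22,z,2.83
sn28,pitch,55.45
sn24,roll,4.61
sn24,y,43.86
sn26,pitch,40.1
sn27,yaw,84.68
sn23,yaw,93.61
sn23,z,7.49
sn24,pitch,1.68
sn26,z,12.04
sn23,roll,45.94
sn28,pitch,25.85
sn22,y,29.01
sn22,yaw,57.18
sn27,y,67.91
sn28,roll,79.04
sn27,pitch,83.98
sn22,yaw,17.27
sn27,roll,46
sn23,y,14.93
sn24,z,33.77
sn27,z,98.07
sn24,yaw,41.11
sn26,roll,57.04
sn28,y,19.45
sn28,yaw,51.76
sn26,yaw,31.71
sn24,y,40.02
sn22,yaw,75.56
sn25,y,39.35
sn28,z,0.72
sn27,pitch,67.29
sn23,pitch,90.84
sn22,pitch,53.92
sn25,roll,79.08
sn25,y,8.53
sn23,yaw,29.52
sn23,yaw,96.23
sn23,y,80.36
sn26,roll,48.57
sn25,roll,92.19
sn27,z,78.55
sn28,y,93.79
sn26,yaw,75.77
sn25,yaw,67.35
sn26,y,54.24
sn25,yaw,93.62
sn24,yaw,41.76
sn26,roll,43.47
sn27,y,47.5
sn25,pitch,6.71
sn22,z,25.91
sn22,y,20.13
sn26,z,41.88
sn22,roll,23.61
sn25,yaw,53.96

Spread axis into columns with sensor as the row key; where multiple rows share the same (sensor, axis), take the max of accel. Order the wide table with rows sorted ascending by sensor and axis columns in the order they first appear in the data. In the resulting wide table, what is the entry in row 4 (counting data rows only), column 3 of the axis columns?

92.19

With rows sorted ascending by sensor, row 4 is sensor=sn25. axis columns in first-appearance order: y, pitch, roll, yaw, z; column 3 is roll.
Long rows with sensor=sn25, axis=roll: max(80.51, 79.08, 92.19) = 92.19.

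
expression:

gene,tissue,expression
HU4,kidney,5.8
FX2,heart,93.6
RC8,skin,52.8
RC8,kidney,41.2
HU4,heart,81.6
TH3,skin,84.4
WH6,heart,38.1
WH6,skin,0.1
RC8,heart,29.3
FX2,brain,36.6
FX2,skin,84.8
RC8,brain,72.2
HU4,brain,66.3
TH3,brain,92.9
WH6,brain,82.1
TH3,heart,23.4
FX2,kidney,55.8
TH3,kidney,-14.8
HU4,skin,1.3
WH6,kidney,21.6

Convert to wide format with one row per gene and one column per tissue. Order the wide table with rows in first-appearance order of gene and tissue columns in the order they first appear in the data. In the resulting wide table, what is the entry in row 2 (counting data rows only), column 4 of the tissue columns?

36.6

With rows in first-appearance order of gene, row 2 is gene=FX2. tissue columns in first-appearance order: kidney, heart, skin, brain; column 4 is brain.
Long rows with gene=FX2, tissue=brain: expression = 36.6.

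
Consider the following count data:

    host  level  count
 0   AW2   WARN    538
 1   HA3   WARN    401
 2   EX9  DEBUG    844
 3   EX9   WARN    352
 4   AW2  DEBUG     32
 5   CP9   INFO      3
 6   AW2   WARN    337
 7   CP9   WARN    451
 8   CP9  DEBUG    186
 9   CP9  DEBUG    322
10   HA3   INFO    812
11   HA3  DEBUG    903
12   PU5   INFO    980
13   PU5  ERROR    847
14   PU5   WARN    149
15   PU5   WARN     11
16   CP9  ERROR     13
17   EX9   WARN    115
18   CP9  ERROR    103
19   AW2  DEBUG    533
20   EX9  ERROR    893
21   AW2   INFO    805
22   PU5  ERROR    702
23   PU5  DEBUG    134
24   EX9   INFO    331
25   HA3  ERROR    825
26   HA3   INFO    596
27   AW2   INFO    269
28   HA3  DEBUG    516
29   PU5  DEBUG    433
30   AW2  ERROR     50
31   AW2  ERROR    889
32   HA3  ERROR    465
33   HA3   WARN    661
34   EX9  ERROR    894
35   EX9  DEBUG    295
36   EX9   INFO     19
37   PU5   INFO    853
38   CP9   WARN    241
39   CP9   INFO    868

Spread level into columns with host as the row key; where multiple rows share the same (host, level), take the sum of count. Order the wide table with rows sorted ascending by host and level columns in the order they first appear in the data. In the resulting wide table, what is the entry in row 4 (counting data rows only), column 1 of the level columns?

1062

With rows sorted ascending by host, row 4 is host=HA3. level columns in first-appearance order: WARN, DEBUG, INFO, ERROR; column 1 is WARN.
Long rows with host=HA3, level=WARN: 401 + 661 = 1062.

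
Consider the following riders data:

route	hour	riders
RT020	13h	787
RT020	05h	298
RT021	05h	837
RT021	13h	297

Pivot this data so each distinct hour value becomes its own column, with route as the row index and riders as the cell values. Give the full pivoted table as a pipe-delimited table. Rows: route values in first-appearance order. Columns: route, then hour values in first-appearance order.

| route | 13h | 05h |
| RT020 | 787 | 298 |
| RT021 | 297 | 837 |

Columns: route plus the 2 distinct hour values (13h, 05h).
For example, row RT020 column 13h takes riders=787 from the long row (RT020, 13h).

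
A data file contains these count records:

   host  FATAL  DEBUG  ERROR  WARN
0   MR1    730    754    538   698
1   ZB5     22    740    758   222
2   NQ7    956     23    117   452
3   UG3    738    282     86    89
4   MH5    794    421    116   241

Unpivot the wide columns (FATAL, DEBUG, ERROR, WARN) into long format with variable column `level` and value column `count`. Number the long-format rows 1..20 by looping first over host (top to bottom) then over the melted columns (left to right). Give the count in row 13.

738

20 rows total (5 × 4). Row 13: index ⌊(13-1)/4⌋ = 3 into host → UG3; (13-1) mod 4 = 0 into the melted columns → FATAL.
So row 13 is (UG3, FATAL, 738); count = 738.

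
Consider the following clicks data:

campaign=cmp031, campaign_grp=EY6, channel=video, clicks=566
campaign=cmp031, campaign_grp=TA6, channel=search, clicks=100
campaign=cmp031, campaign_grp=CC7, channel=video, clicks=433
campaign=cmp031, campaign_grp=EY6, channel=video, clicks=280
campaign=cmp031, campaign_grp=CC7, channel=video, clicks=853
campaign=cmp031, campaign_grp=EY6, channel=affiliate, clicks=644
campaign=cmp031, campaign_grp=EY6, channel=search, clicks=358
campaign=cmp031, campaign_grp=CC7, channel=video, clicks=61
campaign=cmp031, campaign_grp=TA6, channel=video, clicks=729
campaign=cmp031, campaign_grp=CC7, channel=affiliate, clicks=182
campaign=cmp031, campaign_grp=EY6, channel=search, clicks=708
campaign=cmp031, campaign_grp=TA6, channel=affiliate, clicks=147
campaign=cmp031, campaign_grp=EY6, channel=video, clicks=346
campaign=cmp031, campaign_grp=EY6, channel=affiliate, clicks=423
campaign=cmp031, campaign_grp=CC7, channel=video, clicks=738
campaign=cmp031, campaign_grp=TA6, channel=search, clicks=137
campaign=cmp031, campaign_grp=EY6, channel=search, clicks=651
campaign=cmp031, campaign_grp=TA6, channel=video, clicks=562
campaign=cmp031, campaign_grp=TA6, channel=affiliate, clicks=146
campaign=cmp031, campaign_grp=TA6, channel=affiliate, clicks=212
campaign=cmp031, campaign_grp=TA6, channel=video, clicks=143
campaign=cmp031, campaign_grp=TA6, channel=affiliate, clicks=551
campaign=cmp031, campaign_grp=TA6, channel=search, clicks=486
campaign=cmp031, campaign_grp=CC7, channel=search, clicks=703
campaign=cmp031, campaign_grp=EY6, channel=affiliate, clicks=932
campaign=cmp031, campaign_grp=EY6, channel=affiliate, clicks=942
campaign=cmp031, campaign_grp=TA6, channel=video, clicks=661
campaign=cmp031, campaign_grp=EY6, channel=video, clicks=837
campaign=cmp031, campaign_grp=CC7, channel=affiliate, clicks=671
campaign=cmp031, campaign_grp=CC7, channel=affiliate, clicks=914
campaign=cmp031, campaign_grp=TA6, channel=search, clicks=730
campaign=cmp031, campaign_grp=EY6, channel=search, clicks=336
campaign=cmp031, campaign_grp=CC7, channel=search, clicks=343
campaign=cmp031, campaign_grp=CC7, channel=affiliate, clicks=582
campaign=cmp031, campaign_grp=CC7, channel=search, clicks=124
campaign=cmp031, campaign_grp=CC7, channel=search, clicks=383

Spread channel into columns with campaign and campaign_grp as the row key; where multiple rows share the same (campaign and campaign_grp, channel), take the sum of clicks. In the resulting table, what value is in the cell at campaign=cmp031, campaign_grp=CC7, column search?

1553

Rows with campaign=cmp031, campaign_grp=CC7 and channel=search: clicks values are 703, 343, 124, 383.
703 + 343 + 124 + 383 = 1553.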